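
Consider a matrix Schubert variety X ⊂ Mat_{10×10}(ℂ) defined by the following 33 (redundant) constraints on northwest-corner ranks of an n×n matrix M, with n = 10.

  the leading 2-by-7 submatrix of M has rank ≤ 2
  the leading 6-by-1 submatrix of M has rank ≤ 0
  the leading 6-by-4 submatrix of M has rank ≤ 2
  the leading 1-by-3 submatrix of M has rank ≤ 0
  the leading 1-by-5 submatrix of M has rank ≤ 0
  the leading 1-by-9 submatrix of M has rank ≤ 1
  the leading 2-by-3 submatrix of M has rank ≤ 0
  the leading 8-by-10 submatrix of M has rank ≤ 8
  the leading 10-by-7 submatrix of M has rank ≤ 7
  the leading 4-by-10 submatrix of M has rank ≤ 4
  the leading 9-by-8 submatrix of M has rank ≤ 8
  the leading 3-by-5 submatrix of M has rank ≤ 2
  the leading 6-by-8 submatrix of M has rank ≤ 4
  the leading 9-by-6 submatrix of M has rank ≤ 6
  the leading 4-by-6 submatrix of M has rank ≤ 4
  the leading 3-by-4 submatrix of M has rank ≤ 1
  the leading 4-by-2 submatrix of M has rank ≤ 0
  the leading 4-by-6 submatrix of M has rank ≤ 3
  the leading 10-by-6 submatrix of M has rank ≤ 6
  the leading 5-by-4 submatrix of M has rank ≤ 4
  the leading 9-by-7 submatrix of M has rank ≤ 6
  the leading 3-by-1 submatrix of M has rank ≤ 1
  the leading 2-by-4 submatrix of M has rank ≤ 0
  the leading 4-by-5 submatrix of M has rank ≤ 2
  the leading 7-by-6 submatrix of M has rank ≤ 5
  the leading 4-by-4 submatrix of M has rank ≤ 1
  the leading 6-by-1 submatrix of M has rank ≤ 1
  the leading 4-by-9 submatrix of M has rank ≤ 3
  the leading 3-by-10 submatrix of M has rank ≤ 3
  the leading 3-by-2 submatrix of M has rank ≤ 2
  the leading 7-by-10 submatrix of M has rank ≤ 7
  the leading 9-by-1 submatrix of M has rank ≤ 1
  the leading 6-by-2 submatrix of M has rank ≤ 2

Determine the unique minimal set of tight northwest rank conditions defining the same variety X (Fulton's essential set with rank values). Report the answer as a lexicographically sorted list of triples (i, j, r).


Propagating the 33 rank bounds to every northwest block:

  0  0  0  0  0  1  1  1  1  1
  0  0  0  0  1  2  2  2  2  2
  0  0  1  1  2  3  3  3  3  3
  0  0  1  1  2  3  3  3  3  4
  0  1  2  2  3  4  4  4  4  5
  0  1  2  2  3  4  4  4  5  6
  1  2  3  3  4  5  5  5  6  7
  1  2  3  4  5  6  6  6  7  8
  1  2  3  4  5  6  6  7  8  9
  1  2  3  4  5  6  7  8  9  10

so w = (6, 5, 3, 10, 2, 9, 1, 4, 8, 7).

D(w) has 23 cells with 9 SE-corners; essential set:

[(1, 5, 0), (2, 4, 0), (4, 2, 0), (4, 4, 1), (4, 9, 3), (6, 1, 0), (6, 4, 2), (6, 8, 4), (9, 7, 6)]


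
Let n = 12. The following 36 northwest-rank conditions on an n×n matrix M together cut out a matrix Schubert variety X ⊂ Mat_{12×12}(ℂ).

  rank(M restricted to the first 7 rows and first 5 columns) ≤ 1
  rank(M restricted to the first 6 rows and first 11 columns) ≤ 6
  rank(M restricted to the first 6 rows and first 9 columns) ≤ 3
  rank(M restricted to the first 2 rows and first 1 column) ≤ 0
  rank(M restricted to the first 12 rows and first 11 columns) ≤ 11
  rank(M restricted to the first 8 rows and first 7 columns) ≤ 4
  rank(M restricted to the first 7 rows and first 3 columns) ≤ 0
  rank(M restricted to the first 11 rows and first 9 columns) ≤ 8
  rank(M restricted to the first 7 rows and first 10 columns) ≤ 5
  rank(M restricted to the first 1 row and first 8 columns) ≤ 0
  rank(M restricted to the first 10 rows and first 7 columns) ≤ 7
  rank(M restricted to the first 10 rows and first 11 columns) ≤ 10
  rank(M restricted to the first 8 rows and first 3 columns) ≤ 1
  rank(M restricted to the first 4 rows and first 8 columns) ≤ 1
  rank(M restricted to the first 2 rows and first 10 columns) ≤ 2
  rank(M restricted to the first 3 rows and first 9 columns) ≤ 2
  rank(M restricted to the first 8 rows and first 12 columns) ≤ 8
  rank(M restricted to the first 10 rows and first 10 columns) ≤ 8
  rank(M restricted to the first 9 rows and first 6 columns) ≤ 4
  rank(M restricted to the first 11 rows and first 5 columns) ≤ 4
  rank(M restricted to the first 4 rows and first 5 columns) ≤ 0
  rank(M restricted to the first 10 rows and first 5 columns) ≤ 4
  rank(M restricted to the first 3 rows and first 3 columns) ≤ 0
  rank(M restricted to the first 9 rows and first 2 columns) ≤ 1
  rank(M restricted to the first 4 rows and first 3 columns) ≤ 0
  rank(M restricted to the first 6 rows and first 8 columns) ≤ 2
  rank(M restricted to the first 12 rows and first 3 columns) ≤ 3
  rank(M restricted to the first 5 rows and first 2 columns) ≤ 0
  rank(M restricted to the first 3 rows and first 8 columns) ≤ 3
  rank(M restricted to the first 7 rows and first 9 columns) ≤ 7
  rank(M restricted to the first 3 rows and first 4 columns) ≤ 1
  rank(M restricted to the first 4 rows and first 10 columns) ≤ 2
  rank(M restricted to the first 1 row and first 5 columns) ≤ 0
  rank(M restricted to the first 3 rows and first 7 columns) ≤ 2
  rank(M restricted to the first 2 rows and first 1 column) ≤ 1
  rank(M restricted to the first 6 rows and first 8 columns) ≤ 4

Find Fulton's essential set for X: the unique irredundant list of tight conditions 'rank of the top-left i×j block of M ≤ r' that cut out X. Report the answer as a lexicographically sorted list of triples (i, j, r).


Propagating the 36 rank bounds to every northwest block:

  0 0 0 0 0 0 0 0 1 1 1 1
  0 0 0 0 0 1 1 1 2 2 2 2
  0 0 0 0 0 1 1 1 2 2 3 3
  0 0 0 0 0 1 1 1 2 2 3 4
  0 0 0 1 1 2 2 2 3 3 4 5
  0 0 0 1 1 2 2 2 3 4 5 6
  0 0 0 1 1 2 3 3 4 5 6 7
  1 1 1 2 2 3 4 4 5 6 7 8
  1 1 2 3 3 4 5 5 6 7 8 9
  1 2 3 4 4 5 6 6 7 8 9 10
  1 2 3 4 4 5 6 7 8 9 10 11
  1 2 3 4 5 6 7 8 9 10 11 12

the unique w with this rank table is (9, 6, 11, 12, 4, 10, 7, 1, 3, 2, 8, 5).

D(w) has 44 cells with 9 SE-corners; essential set:

[(1, 8, 0), (4, 5, 0), (4, 8, 1), (4, 10, 2), (6, 8, 2), (7, 3, 0), (7, 5, 1), (9, 2, 1), (11, 5, 4)]


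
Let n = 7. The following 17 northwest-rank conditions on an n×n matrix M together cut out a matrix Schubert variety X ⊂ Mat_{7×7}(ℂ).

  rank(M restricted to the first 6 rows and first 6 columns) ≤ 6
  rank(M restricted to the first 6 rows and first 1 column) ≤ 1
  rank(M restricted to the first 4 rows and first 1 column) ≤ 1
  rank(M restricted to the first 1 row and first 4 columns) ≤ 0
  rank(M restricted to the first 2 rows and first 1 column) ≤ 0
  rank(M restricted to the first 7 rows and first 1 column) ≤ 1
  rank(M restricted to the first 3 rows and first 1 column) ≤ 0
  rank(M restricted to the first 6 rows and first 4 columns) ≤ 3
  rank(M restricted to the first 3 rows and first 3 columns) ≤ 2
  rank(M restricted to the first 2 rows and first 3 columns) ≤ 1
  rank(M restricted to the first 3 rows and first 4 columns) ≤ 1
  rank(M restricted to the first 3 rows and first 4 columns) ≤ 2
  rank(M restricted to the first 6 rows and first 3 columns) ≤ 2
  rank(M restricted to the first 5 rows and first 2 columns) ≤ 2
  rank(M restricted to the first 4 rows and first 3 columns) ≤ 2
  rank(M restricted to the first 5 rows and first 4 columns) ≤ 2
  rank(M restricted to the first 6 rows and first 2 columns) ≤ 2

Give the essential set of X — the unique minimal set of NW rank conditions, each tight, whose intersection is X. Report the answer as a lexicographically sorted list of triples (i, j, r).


Reconstructing r_w from the 17 given conditions:

  i=1: 0, 0, 0, 0, 1, 1, 1
  i=2: 0, 1, 1, 1, 2, 2, 2
  i=3: 0, 1, 1, 1, 2, 3, 3
  i=4: 1, 2, 2, 2, 3, 4, 4
  i=5: 1, 2, 2, 2, 3, 4, 5
  i=6: 1, 2, 2, 3, 4, 5, 6
  i=7: 1, 2, 3, 4, 5, 6, 7

reading off 1-entries of Δ²R: w = (5, 2, 6, 1, 7, 4, 3).

Rothe diagram D(w) (11 cells), 5 SE-corners (essential conditions):

[(1, 4, 0), (3, 1, 0), (3, 4, 1), (5, 4, 2), (6, 3, 2)]


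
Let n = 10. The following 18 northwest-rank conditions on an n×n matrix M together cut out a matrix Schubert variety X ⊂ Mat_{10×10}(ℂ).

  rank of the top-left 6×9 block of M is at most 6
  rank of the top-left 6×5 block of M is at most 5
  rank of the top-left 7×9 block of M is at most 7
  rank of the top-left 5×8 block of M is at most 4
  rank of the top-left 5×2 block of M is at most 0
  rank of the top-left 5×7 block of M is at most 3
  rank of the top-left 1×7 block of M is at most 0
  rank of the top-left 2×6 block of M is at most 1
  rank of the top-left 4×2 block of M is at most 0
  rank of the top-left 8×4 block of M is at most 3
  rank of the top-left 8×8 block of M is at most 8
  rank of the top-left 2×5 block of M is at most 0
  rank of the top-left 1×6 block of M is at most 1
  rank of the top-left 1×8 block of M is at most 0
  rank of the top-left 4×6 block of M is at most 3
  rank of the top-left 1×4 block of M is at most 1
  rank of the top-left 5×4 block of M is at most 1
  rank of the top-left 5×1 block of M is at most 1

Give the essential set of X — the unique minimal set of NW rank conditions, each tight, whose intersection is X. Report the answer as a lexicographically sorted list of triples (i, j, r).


The tightest implied rank at each (i,j), from the 18 conditions:

  R[1]: 0 0 0 0 0 0 0 0 1 1
  R[2]: 0 0 0 0 0 1 1 1 2 2
  R[3]: 0 0 1 1 1 2 2 2 3 3
  R[4]: 0 0 1 1 2 3 3 3 4 4
  R[5]: 0 0 1 1 2 3 3 4 5 5
  R[6]: 1 1 2 2 3 4 4 5 6 6
  R[7]: 1 2 3 3 4 5 5 6 7 7
  R[8]: 1 2 3 3 4 5 6 7 8 8
  R[9]: 1 2 3 4 5 6 7 8 9 9
  R[10]: 1 2 3 4 5 6 7 8 9 10

second differences of R give the permutation w = (9, 6, 3, 5, 8, 1, 2, 7, 4, 10).

6 SE-corners of the 23-cell Rothe diagram give Ess(w):

[(1, 8, 0), (2, 5, 0), (5, 2, 0), (5, 4, 1), (5, 7, 3), (8, 4, 3)]


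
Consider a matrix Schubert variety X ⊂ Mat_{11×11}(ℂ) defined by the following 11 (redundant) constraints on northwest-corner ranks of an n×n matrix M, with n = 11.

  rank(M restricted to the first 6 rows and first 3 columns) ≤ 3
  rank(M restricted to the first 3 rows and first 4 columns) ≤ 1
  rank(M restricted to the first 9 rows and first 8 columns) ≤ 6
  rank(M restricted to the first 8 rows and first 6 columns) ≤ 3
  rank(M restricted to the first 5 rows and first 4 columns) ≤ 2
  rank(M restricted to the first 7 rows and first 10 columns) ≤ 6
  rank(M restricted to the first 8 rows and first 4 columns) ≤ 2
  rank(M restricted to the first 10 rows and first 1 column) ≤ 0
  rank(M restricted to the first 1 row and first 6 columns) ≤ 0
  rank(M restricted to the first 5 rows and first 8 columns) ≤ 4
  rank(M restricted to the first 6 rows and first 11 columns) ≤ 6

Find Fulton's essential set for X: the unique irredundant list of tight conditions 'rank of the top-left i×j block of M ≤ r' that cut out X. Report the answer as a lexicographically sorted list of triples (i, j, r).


Recovering R(i,j) via the rank-extension bound from the 11 conditions:

  i=1: 0  0  0  0  0  0  1  1  1  1  1
  i=2: 0  1  1  1  1  1  2  2  2  2  2
  i=3: 0  1  1  1  2  2  3  3  3  3  3
  i=4: 0  1  2  2  3  3  4  4  4  4  4
  i=5: 0  1  2  2  3  3  4  4  5  5  5
  i=6: 0  1  2  2  3  3  4  5  6  6  6
  i=7: 0  1  2  2  3  3  4  5  6  6  7
  i=8: 0  1  2  2  3  3  4  5  6  7  8
  i=9: 0  1  2  3  4  4  5  6  7  8  9
  i=10: 0  1  2  3  4  5  6  7  8  9  10
  i=11: 1  2  3  4  5  6  7  8  9  10  11

reading off 1-entries of Δ²R: w = (7, 2, 5, 3, 9, 8, 11, 10, 4, 6, 1).

D(w) has 27 cells with 7 SE-corners; essential set:

[(1, 6, 0), (3, 4, 1), (5, 8, 4), (7, 10, 6), (8, 4, 2), (8, 6, 3), (10, 1, 0)]


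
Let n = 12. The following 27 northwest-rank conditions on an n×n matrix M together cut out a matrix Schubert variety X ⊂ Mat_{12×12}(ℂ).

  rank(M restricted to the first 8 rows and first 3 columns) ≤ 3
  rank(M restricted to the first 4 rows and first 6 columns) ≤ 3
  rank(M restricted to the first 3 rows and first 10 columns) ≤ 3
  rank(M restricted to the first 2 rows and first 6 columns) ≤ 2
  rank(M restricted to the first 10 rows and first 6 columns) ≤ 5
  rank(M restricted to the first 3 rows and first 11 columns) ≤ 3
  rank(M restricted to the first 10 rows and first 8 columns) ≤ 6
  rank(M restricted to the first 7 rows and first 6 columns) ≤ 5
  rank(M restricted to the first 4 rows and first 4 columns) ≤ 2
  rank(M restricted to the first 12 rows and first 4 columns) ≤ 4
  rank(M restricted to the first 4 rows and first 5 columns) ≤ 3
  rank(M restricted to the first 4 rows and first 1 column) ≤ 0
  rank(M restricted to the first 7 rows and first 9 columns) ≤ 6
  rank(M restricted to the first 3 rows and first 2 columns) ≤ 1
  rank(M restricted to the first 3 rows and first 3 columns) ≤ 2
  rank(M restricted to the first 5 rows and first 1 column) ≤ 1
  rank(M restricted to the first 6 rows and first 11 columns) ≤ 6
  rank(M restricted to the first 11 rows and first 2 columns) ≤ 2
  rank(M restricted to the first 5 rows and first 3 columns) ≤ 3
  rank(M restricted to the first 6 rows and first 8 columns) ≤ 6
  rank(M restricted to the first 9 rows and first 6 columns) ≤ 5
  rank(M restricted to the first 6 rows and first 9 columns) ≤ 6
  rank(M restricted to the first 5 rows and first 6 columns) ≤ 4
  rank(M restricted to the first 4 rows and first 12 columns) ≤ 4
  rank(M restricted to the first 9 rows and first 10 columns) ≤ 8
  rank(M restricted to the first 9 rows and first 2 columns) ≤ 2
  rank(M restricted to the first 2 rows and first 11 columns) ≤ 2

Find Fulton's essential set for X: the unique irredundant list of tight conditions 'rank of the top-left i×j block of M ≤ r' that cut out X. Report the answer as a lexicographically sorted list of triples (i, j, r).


Computing R[i][j] = min implied NW-rank bound (n=12, 27 conditions):

  R[1]: 0, 1, 1, 1, 1, 1, 1, 1, 1, 1, 1, 1
  R[2]: 0, 1, 2, 2, 2, 2, 2, 2, 2, 2, 2, 2
  R[3]: 0, 1, 2, 2, 3, 3, 3, 3, 3, 3, 3, 3
  R[4]: 0, 1, 2, 2, 3, 3, 4, 4, 4, 4, 4, 4
  R[5]: 1, 2, 3, 3, 4, 4, 5, 5, 5, 5, 5, 5
  R[6]: 1, 2, 3, 4, 5, 5, 6, 6, 6, 6, 6, 6
  R[7]: 1, 2, 3, 4, 5, 5, 6, 6, 6, 7, 7, 7
  R[8]: 1, 2, 3, 4, 5, 5, 6, 6, 7, 8, 8, 8
  R[9]: 1, 2, 3, 4, 5, 5, 6, 6, 7, 8, 9, 9
  R[10]: 1, 2, 3, 4, 5, 5, 6, 6, 7, 8, 9, 10
  R[11]: 1, 2, 3, 4, 5, 6, 7, 7, 8, 9, 10, 11
  R[12]: 1, 2, 3, 4, 5, 6, 7, 8, 9, 10, 11, 12

giving w = (2, 3, 5, 7, 1, 4, 10, 9, 11, 12, 6, 8) via Δ²R.

Rothe diagram D(w) (16 cells), 6 SE-corners (essential conditions):

[(4, 1, 0), (4, 4, 2), (4, 6, 3), (7, 9, 6), (10, 6, 5), (10, 8, 6)]


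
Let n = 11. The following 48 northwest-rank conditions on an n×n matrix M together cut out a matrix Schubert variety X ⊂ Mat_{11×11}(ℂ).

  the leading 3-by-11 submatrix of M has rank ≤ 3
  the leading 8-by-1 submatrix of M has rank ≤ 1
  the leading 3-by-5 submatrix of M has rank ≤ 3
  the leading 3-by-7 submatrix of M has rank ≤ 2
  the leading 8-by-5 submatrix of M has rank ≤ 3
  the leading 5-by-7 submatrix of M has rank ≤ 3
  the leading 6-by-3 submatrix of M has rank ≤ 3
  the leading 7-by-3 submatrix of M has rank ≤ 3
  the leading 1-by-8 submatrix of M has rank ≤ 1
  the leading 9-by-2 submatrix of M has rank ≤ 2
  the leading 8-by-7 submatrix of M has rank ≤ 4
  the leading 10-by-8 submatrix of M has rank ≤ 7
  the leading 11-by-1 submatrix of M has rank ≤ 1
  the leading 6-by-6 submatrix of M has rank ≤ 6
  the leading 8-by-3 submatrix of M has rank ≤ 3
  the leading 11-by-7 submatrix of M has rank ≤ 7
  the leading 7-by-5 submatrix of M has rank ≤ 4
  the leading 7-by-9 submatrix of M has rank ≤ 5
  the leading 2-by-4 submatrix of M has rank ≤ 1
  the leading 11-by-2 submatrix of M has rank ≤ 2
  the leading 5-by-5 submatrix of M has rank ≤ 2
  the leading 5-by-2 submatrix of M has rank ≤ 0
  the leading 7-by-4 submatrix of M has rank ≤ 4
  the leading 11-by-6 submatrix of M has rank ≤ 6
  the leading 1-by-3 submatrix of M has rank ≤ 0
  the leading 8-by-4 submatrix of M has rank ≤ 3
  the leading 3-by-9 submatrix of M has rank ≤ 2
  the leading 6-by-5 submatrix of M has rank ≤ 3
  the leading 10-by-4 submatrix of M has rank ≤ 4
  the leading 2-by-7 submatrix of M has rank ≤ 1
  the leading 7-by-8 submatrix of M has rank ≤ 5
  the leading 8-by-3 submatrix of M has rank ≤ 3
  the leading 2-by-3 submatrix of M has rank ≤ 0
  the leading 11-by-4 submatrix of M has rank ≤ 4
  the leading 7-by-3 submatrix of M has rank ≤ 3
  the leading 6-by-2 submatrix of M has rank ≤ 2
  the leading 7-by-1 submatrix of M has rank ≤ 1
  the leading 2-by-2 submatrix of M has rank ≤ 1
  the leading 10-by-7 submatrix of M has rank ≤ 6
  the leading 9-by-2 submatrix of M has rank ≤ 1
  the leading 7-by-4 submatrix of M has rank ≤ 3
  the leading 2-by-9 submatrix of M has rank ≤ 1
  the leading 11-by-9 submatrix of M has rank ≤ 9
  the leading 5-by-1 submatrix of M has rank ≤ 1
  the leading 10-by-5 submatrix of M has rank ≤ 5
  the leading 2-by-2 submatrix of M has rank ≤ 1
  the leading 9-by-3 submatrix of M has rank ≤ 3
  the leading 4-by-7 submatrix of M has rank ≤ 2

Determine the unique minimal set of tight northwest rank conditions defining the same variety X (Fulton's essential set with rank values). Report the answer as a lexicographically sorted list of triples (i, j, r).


Propagating the 48 rank bounds to every northwest block:

  0 0 0 1 1 1 1 1 1 1 1
  0 0 0 1 1 1 1 1 1 2 2
  0 0 1 2 2 2 2 2 2 3 3
  0 0 1 2 2 2 2 3 3 4 4
  0 0 1 2 2 3 3 4 4 5 5
  1 1 2 3 3 4 4 5 5 6 6
  1 1 2 3 3 4 4 5 5 6 7
  1 1 2 3 3 4 4 5 6 7 8
  1 1 2 3 4 5 5 6 7 8 9
  1 2 3 4 5 6 6 7 8 9 10
  1 2 3 4 5 6 7 8 9 10 11

second differences of R give the permutation w = (4, 10, 3, 8, 6, 1, 11, 9, 5, 2, 7).

9 SE-corners of the 29-cell Rothe diagram give Ess(w):

[(2, 3, 0), (2, 9, 1), (4, 7, 2), (5, 2, 0), (5, 5, 2), (7, 9, 5), (8, 5, 3), (8, 7, 4), (9, 2, 1)]


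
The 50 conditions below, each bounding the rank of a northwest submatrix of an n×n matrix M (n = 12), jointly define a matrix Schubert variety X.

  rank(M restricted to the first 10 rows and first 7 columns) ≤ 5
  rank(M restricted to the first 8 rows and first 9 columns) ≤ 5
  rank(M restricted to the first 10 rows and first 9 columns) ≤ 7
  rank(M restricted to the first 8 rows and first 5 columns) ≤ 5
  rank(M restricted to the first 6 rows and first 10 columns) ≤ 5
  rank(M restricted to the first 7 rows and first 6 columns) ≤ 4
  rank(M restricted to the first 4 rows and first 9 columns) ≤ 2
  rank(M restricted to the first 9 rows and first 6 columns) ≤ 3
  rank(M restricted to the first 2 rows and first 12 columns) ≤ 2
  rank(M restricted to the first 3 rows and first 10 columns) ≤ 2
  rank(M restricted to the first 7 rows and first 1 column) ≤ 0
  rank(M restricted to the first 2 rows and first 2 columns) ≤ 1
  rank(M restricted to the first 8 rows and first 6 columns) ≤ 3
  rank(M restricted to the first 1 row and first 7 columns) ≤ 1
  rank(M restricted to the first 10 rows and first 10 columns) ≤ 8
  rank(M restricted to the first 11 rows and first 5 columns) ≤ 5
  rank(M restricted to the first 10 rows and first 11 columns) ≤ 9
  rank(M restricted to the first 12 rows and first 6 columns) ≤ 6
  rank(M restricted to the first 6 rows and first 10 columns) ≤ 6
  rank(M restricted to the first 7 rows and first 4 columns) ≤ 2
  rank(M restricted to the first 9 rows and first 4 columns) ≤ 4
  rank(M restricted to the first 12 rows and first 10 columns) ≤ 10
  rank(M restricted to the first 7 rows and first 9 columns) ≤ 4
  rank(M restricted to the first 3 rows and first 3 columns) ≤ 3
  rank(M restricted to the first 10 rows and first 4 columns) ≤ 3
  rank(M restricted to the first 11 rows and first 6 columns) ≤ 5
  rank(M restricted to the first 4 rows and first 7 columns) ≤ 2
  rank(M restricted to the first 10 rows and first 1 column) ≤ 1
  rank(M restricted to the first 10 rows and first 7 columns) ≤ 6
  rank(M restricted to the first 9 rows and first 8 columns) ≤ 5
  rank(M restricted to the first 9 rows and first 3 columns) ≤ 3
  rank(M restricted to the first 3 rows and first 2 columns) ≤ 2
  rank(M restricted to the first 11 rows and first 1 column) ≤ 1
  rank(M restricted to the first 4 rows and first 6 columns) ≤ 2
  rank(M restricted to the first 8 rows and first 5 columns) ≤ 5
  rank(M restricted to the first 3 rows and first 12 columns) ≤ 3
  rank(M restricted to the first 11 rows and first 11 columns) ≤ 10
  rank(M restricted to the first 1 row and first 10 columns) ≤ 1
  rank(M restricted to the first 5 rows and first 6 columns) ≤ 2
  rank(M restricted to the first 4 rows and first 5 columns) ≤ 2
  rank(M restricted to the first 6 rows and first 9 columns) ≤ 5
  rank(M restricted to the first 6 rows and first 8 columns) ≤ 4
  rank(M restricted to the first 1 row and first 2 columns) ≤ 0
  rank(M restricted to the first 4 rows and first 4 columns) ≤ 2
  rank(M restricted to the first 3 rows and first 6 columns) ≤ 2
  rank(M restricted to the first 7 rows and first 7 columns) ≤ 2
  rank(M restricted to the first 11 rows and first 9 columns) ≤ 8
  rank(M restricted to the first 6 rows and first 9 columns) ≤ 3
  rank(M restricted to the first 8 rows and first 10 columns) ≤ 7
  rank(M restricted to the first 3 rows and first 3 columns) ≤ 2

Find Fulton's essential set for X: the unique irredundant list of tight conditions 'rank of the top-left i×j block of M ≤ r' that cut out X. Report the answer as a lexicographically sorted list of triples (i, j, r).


Recovering R(i,j) via the rank-extension bound from the 50 conditions:

  i=1: 0 0 1 1 1 1 1 1 1 1 1 1
  i=2: 0 1 2 2 2 2 2 2 2 2 2 2
  i=3: 0 1 2 2 2 2 2 2 2 2 3 3
  i=4: 0 1 2 2 2 2 2 2 2 3 4 4
  i=5: 0 1 2 2 2 2 2 3 3 4 5 5
  i=6: 0 1 2 2 2 2 2 3 3 4 5 6
  i=7: 0 1 2 2 2 2 2 3 4 5 6 7
  i=8: 1 2 3 3 3 3 3 4 5 6 7 8
  i=9: 1 2 3 3 3 3 4 5 6 7 8 9
  i=10: 1 2 3 3 4 4 5 6 7 8 9 10
  i=11: 1 2 3 4 5 5 6 7 8 9 10 11
  i=12: 1 2 3 4 5 6 7 8 9 10 11 12

so w = (3, 2, 11, 10, 8, 12, 9, 1, 7, 5, 4, 6).

D(w) has 38 cells with 8 SE-corners; essential set:

[(1, 2, 0), (3, 10, 2), (4, 9, 2), (6, 9, 3), (7, 1, 0), (7, 7, 2), (9, 6, 3), (10, 4, 3)]


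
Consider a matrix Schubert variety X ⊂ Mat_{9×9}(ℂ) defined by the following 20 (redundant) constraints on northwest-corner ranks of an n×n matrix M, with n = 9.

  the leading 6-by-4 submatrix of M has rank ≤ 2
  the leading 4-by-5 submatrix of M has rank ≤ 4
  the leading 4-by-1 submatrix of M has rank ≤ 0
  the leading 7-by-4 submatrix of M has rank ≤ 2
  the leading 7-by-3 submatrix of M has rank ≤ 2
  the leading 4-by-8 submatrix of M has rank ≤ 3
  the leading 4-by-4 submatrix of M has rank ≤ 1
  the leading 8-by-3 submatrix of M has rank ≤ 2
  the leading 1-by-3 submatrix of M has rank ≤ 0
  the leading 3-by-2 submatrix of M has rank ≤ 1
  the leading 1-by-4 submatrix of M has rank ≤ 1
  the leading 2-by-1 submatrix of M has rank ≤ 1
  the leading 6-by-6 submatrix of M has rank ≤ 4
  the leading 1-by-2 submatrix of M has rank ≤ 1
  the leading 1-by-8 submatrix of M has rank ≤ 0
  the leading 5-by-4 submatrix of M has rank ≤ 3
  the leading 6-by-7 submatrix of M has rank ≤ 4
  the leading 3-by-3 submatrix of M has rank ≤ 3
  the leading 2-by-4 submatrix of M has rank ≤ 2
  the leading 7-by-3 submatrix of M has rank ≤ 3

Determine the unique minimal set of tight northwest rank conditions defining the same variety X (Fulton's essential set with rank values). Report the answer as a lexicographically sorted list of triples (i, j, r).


Rank table r_w(9×9) implied by the 20 constraints:

  i=1: 0, 0, 0, 0, 0, 0, 0, 0, 1
  i=2: 0, 1, 1, 1, 1, 1, 1, 1, 2
  i=3: 0, 1, 1, 1, 2, 2, 2, 2, 3
  i=4: 0, 1, 1, 1, 2, 3, 3, 3, 4
  i=5: 1, 2, 2, 2, 3, 4, 4, 4, 5
  i=6: 1, 2, 2, 2, 3, 4, 4, 5, 6
  i=7: 1, 2, 2, 2, 3, 4, 5, 6, 7
  i=8: 1, 2, 2, 3, 4, 5, 6, 7, 8
  i=9: 1, 2, 3, 4, 5, 6, 7, 8, 9

so w = (9, 2, 5, 6, 1, 8, 7, 4, 3).

D(w) has 21 cells with 6 SE-corners; essential set:

[(1, 8, 0), (4, 1, 0), (4, 4, 1), (6, 7, 4), (7, 4, 2), (8, 3, 2)]


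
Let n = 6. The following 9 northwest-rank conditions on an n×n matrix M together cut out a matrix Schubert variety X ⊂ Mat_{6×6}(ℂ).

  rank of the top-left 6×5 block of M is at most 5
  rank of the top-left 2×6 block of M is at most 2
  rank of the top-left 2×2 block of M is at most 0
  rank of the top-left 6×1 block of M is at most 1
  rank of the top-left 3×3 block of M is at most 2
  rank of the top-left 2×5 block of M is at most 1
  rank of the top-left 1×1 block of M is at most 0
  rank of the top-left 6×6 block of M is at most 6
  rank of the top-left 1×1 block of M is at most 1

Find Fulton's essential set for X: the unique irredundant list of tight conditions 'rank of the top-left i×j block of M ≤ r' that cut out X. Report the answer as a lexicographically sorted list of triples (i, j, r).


The tightest implied rank at each (i,j), from the 9 conditions:

  0 0 1 1 1 1
  0 0 1 1 1 2
  1 1 2 2 2 3
  1 2 3 3 3 4
  1 2 3 4 4 5
  1 2 3 4 5 6

giving w = (3, 6, 1, 2, 4, 5) via Δ²R.

D(w) has 6 cells with 2 SE-corners; essential set:

[(2, 2, 0), (2, 5, 1)]


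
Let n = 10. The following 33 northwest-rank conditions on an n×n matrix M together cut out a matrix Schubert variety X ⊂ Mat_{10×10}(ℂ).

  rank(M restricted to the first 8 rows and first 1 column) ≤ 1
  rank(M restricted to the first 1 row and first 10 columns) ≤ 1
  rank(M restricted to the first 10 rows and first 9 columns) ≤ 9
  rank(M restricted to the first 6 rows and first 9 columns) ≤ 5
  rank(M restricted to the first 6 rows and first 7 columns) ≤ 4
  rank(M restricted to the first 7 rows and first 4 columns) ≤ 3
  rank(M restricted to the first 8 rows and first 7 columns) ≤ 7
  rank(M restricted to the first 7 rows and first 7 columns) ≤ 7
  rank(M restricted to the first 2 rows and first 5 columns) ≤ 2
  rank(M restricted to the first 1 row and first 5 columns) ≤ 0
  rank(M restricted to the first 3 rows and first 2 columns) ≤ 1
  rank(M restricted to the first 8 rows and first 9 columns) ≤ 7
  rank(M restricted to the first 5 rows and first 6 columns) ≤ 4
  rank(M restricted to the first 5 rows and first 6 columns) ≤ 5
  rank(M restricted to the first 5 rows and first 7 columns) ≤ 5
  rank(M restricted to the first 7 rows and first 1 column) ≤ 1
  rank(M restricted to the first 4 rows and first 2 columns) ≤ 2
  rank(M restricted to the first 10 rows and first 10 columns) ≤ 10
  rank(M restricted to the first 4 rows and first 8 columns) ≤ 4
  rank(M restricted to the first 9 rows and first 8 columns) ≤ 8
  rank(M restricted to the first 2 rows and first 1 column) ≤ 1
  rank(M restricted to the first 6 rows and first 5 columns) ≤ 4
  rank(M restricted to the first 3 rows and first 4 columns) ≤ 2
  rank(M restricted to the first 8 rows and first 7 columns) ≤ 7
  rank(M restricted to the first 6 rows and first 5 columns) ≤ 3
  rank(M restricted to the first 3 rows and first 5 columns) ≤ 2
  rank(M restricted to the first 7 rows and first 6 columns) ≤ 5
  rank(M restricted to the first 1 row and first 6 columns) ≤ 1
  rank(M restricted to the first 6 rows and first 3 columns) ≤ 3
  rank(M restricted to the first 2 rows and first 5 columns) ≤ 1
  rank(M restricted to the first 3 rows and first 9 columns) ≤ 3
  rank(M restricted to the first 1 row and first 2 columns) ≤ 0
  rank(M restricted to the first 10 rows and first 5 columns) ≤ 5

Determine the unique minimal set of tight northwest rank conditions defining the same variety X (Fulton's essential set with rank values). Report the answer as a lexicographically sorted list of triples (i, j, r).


Propagating the 33 rank bounds to every northwest block:

  R[1]: 0 0 0 0 0 1 1 1 1 1
  R[2]: 1 1 1 1 1 2 2 2 2 2
  R[3]: 1 1 2 2 2 3 3 3 3 3
  R[4]: 1 2 3 3 3 4 4 4 4 4
  R[5]: 1 2 3 3 3 4 4 5 5 5
  R[6]: 1 2 3 3 3 4 4 5 5 6
  R[7]: 1 2 3 3 4 5 5 6 6 7
  R[8]: 1 2 3 4 5 6 6 7 7 8
  R[9]: 1 2 3 4 5 6 7 8 8 9
  R[10]: 1 2 3 4 5 6 7 8 9 10

reading off 1-entries of Δ²R: w = (6, 1, 3, 2, 8, 10, 5, 4, 7, 9).

Fulton essential set (6 of the 14 Rothe cells):

[(1, 5, 0), (3, 2, 1), (6, 5, 3), (6, 7, 4), (6, 9, 5), (7, 4, 3)]


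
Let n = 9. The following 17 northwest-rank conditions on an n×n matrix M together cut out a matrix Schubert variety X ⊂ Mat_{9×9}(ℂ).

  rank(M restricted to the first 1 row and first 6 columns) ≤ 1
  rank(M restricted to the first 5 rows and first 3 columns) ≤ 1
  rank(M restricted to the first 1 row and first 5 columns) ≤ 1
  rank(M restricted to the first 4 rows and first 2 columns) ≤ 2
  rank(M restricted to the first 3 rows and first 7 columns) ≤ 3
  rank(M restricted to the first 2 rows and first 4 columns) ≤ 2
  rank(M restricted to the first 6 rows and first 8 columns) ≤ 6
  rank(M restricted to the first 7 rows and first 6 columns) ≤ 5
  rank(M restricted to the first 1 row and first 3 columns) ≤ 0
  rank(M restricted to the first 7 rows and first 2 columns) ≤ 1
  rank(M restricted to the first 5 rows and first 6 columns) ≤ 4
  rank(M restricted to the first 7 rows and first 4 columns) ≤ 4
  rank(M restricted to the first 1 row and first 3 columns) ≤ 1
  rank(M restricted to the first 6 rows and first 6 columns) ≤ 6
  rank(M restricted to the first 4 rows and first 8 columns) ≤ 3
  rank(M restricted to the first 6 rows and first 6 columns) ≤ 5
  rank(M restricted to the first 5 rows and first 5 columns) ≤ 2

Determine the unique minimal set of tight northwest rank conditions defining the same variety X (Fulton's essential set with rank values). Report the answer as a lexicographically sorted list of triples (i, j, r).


Rank table r_w(9×9) implied by the 17 constraints:

  0 0 0 1 1 1 1 1 1
  1 1 1 2 2 2 2 2 2
  1 1 1 2 2 3 3 3 3
  1 1 1 2 2 3 3 3 4
  1 1 1 2 2 3 4 4 5
  1 1 2 3 3 4 5 5 6
  1 1 2 3 4 5 6 6 7
  1 2 3 4 5 6 7 7 8
  1 2 3 4 5 6 7 8 9

giving w = (4, 1, 6, 9, 7, 3, 5, 2, 8) via Δ²R.

ℓ(w)=16; the 5 essential cells (i,j,r):

[(1, 3, 0), (4, 8, 3), (5, 3, 1), (5, 5, 2), (7, 2, 1)]


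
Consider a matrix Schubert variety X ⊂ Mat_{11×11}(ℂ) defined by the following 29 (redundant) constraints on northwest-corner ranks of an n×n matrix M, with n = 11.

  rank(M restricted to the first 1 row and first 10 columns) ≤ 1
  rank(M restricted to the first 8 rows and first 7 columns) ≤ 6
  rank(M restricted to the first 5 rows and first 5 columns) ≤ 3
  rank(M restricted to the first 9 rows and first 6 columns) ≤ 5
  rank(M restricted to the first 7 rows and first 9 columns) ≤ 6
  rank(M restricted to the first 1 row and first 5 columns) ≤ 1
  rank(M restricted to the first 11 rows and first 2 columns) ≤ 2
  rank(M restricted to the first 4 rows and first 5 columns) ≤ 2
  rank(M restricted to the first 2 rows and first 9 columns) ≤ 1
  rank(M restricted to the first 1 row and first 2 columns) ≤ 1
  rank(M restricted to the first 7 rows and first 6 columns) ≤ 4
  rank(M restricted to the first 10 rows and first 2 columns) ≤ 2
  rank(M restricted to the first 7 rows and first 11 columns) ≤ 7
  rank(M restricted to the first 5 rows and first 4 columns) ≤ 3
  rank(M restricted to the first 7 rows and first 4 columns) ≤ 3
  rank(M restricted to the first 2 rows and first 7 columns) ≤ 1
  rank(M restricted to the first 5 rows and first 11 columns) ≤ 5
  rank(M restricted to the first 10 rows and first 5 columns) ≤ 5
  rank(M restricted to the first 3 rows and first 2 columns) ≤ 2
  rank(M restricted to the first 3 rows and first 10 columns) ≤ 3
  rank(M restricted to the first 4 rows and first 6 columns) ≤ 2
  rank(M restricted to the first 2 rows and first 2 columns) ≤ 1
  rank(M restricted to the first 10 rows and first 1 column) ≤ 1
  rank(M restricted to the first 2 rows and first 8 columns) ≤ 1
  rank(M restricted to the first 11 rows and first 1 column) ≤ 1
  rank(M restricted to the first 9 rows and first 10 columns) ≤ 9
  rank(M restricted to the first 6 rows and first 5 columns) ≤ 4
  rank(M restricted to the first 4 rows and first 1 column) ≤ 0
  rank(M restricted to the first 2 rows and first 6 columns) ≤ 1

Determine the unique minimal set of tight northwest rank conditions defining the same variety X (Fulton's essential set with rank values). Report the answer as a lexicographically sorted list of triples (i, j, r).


Computing R[i][j] = min implied NW-rank bound (n=11, 29 conditions):

  i=1: 0, 1, 1, 1, 1, 1, 1, 1, 1, 1, 1
  i=2: 0, 1, 1, 1, 1, 1, 1, 1, 1, 2, 2
  i=3: 0, 1, 2, 2, 2, 2, 2, 2, 2, 3, 3
  i=4: 0, 1, 2, 2, 2, 2, 3, 3, 3, 4, 4
  i=5: 1, 2, 3, 3, 3, 3, 4, 4, 4, 5, 5
  i=6: 1, 2, 3, 3, 4, 4, 5, 5, 5, 6, 6
  i=7: 1, 2, 3, 3, 4, 4, 5, 6, 6, 7, 7
  i=8: 1, 2, 3, 4, 5, 5, 6, 7, 7, 8, 8
  i=9: 1, 2, 3, 4, 5, 5, 6, 7, 8, 9, 9
  i=10: 1, 2, 3, 4, 5, 6, 7, 8, 9, 10, 10
  i=11: 1, 2, 3, 4, 5, 6, 7, 8, 9, 10, 11

so w = (2, 10, 3, 7, 1, 5, 8, 4, 9, 6, 11).

Fulton essential set (6 of the 18 Rothe cells):

[(2, 9, 1), (4, 1, 0), (4, 6, 2), (7, 4, 3), (7, 6, 4), (9, 6, 5)]


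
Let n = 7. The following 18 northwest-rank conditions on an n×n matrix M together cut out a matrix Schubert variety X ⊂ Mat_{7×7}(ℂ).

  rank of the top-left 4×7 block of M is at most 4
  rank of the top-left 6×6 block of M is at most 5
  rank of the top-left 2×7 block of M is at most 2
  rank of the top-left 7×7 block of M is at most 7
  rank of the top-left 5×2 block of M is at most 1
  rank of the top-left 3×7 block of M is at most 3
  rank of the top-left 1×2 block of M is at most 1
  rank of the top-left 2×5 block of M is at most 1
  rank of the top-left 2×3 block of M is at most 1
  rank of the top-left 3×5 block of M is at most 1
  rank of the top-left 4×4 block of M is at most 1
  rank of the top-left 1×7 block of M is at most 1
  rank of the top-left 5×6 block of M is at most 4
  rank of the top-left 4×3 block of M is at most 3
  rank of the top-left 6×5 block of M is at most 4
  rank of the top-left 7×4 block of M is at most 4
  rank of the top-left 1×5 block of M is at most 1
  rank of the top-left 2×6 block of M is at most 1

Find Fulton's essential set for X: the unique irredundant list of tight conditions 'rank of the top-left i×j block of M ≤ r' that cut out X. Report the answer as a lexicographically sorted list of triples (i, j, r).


The tightest implied rank at each (i,j), from the 18 conditions:

  1 | 1 | 1 | 1 | 1 | 1 | 1
  1 | 1 | 1 | 1 | 1 | 1 | 2
  1 | 1 | 1 | 1 | 1 | 2 | 3
  1 | 1 | 1 | 1 | 2 | 3 | 4
  1 | 1 | 2 | 2 | 3 | 4 | 5
  1 | 2 | 3 | 3 | 4 | 5 | 6
  1 | 2 | 3 | 4 | 5 | 6 | 7

so w = (1, 7, 6, 5, 3, 2, 4).

ℓ(w)=13; the 4 essential cells (i,j,r):

[(2, 6, 1), (3, 5, 1), (4, 4, 1), (5, 2, 1)]


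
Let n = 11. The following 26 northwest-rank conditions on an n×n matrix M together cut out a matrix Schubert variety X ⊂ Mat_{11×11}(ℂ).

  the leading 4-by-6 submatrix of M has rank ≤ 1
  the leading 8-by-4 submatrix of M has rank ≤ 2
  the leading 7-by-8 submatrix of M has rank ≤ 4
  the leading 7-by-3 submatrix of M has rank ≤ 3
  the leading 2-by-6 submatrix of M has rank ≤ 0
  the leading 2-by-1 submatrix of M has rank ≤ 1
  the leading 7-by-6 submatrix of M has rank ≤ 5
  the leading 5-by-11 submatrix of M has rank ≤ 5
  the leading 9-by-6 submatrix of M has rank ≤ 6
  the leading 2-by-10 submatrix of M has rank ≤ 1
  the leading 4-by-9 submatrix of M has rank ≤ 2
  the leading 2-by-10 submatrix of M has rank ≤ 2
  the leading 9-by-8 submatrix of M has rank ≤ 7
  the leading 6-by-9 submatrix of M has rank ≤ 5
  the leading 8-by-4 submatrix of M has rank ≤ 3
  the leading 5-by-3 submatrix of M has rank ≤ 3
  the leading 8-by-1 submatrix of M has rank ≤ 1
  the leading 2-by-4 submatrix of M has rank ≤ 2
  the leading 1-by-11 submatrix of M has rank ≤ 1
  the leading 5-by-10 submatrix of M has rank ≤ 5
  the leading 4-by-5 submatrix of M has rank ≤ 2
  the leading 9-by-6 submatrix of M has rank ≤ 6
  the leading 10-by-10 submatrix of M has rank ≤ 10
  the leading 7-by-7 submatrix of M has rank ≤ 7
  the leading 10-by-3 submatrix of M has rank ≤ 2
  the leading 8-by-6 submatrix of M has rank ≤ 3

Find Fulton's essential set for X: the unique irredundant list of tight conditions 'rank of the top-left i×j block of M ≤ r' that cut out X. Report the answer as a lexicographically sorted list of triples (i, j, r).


Reconstructing r_w from the 26 given conditions:

  R[1]: 0 0 0 0 0 0 1 1 1 1 1
  R[2]: 0 0 0 0 0 0 1 1 1 1 2
  R[3]: 1 1 1 1 1 1 2 2 2 2 3
  R[4]: 1 1 1 1 1 1 2 2 2 3 4
  R[5]: 1 2 2 2 2 2 3 3 3 4 5
  R[6]: 1 2 2 2 3 3 4 4 4 5 6
  R[7]: 1 2 2 2 3 3 4 4 5 6 7
  R[8]: 1 2 2 2 3 3 4 5 6 7 8
  R[9]: 1 2 2 3 4 4 5 6 7 8 9
  R[10]: 1 2 2 3 4 5 6 7 8 9 10
  R[11]: 1 2 3 4 5 6 7 8 9 10 11

so w = (7, 11, 1, 10, 2, 5, 9, 8, 4, 6, 3).

8 SE-corners of the 33-cell Rothe diagram give Ess(w):

[(2, 6, 0), (2, 10, 1), (4, 6, 1), (4, 9, 2), (7, 8, 4), (8, 4, 2), (8, 6, 3), (10, 3, 2)]


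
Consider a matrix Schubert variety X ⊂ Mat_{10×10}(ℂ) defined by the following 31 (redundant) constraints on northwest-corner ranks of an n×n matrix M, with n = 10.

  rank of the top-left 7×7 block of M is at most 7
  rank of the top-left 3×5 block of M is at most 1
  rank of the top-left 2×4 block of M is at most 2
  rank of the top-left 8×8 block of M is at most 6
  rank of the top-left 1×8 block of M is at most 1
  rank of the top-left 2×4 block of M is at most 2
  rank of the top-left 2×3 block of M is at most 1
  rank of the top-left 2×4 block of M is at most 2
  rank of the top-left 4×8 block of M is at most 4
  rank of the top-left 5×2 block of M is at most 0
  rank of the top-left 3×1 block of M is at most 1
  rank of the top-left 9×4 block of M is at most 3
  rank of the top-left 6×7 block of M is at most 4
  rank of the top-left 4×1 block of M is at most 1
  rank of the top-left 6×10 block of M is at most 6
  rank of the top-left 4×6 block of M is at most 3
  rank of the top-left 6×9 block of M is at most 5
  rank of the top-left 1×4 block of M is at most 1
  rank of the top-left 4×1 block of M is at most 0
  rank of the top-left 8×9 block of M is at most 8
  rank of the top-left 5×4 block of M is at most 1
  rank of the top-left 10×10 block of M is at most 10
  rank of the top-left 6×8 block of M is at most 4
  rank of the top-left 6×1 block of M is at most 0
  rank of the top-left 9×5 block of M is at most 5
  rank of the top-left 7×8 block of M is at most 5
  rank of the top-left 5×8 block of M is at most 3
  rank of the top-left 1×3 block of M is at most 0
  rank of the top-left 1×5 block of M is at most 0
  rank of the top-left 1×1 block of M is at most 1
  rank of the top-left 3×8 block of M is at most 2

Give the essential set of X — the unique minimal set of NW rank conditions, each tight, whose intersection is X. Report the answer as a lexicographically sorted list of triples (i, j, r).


Computing R[i][j] = min implied NW-rank bound (n=10, 31 conditions):

  R[1]: 0 0 0 0 0 1 1 1 1 1
  R[2]: 0 0 1 1 1 2 2 2 2 2
  R[3]: 0 0 1 1 1 2 2 2 3 3
  R[4]: 0 0 1 1 2 3 3 3 4 4
  R[5]: 0 0 1 1 2 3 3 3 4 5
  R[6]: 0 1 2 2 3 4 4 4 5 6
  R[7]: 1 2 3 3 4 5 5 5 6 7
  R[8]: 1 2 3 3 4 5 6 6 7 8
  R[9]: 1 2 3 3 4 5 6 7 8 9
  R[10]: 1 2 3 4 5 6 7 8 9 10

reading off 1-entries of Δ²R: w = (6, 3, 9, 5, 10, 2, 1, 7, 8, 4).

8 SE-corners of the 24-cell Rothe diagram give Ess(w):

[(1, 5, 0), (3, 5, 1), (3, 8, 2), (5, 2, 0), (5, 4, 1), (5, 8, 3), (6, 1, 0), (9, 4, 3)]


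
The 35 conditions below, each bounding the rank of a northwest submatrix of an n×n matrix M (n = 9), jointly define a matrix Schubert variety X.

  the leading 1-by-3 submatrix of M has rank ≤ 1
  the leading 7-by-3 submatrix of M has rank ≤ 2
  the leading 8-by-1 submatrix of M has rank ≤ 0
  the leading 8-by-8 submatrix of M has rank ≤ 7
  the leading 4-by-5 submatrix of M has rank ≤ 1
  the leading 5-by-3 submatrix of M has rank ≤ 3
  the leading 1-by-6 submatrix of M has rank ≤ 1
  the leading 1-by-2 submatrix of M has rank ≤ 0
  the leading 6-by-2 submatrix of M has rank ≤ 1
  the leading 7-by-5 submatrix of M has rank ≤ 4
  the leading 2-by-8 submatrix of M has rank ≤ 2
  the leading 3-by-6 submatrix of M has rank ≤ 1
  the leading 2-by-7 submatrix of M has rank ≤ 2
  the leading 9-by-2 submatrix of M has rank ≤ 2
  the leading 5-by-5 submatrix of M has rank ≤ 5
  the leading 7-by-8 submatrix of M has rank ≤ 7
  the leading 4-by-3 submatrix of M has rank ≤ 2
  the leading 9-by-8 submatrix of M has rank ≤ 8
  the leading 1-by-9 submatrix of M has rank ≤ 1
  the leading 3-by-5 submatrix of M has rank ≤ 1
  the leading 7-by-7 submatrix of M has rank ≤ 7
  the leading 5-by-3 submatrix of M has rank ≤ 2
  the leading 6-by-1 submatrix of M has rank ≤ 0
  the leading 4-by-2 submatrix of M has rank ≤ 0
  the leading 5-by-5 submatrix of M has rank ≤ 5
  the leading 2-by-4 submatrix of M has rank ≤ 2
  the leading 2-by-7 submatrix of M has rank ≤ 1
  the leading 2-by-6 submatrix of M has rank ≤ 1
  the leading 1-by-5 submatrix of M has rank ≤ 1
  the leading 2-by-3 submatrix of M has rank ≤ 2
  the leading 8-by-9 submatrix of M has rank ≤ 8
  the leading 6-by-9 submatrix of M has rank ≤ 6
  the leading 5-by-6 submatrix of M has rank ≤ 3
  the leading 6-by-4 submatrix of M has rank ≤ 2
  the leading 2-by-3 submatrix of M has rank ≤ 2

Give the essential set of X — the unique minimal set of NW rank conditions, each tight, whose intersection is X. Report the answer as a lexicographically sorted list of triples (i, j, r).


Computing R[i][j] = min implied NW-rank bound (n=9, 35 conditions):

  0 0 1 1 1 1 1 1 1
  0 0 1 1 1 1 1 2 2
  0 0 1 1 1 1 2 3 3
  0 0 1 1 1 2 3 4 4
  0 1 2 2 2 3 4 5 5
  0 1 2 2 3 4 5 6 6
  0 1 2 3 4 5 6 7 7
  0 1 2 3 4 5 6 7 8
  1 2 3 4 5 6 7 8 9

the unique w with this rank table is (3, 8, 7, 6, 2, 5, 4, 9, 1).

Rothe diagram D(w) (22 cells), 6 SE-corners (essential conditions):

[(2, 7, 1), (3, 6, 1), (4, 2, 0), (4, 5, 1), (6, 4, 2), (8, 1, 0)]
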